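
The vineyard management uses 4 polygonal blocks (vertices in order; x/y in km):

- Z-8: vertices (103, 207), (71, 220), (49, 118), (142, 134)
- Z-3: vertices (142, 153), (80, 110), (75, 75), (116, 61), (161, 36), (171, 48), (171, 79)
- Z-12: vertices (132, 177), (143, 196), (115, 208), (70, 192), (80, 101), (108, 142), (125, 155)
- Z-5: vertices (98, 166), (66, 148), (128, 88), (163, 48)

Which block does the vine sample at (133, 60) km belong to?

Z-3

Cast a ray rightward from (133, 60). For each polygon, the edges (by vertex number in listed order) whose endpoints lie on opposite sides of y = 60, where each meets that height, and whether that is right or left of the point:
Z-8: no edge straddles that height → 0 crossings.
Z-3: 4–5 at x≈117.8 (left), 6–7 at x≈171.0 (right) → 1 crossing.
Z-12: no edge straddles that height → 0 crossings.
Z-5: 3–4 at x≈152.5 (right), 4–1 at x≈156.4 (right) → 2 crossings.
Only Z-3 has an odd count, so the point is inside Z-3.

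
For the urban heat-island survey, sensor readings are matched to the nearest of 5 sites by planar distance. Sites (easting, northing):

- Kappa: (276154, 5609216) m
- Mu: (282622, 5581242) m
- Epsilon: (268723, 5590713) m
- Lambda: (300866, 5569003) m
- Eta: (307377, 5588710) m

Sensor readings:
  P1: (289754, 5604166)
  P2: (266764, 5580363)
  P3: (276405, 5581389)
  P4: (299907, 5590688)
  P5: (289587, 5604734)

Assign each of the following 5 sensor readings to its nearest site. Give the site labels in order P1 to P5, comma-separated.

P1 → Kappa (d²=210462500.00)
P2 → Epsilon (d²=110960181.00)
P3 → Mu (d²=38672698.00)
P4 → Eta (d²=59713384.00)
P5 → Kappa (d²=200533813.00)

Kappa, Epsilon, Mu, Eta, Kappa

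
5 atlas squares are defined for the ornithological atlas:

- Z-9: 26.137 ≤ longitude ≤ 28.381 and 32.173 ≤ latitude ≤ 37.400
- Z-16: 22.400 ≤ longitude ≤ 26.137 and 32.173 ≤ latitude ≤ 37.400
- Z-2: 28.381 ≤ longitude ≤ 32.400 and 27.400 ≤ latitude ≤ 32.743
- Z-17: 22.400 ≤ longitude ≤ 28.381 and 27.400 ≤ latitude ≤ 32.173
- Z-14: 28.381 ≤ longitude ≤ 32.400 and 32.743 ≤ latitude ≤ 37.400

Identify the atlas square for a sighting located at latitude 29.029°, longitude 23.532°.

The point has longitude = 23.532 and latitude = 29.029.
Only Z-17 satisfies 22.400 ≤ longitude ≤ 28.381 and 27.400 ≤ latitude ≤ 32.173.

Z-17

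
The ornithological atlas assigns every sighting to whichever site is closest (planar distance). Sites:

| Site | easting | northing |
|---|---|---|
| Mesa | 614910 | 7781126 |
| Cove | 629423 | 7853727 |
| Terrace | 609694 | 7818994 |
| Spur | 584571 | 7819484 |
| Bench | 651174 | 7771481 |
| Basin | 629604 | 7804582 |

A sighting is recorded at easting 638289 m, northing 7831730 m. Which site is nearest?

Squared distances to each site:
Mesa: 3107342457.000; Cove: 562473965.000; Terrace: 979879721.000; Spur: 3035588040.000; Bench: 3795965226.000; Basin: 812443129.000.
Minimum at Cove.

Cove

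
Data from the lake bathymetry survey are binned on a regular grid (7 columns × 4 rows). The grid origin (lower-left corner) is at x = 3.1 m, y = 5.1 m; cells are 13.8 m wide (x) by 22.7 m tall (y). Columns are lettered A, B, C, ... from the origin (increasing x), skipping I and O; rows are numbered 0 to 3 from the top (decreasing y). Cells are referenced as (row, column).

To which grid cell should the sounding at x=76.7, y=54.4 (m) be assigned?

(1, F)

Column index: ⌊(76.7 − 3.1) / 13.8⌋ = ⌊5.333⌋ = 5 → column F
Row offset from origin: ⌊(54.4 − 5.1) / 22.7⌋ = ⌊2.172⌋ = 2 → row 1 (counted from top)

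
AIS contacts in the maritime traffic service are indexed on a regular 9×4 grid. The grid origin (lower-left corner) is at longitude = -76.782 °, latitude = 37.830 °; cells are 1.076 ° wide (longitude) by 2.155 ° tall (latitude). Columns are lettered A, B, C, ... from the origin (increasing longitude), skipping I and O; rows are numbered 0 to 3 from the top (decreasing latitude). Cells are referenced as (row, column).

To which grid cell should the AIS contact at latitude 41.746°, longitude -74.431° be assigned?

Column index: ⌊(-74.431 − -76.782) / 1.076⌋ = ⌊2.185⌋ = 2 → column C
Row offset from origin: ⌊(41.746 − 37.830) / 2.155⌋ = ⌊1.817⌋ = 1 → row 2 (counted from top)

(2, C)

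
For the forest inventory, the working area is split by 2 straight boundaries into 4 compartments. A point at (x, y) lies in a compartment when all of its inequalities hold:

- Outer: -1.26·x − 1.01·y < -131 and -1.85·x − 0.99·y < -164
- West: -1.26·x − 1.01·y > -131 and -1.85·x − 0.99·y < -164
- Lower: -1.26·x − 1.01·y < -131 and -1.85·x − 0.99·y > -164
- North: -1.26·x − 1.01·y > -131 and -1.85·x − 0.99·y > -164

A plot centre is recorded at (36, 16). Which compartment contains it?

-1.26·36 − 1.01·16 = -61.520, which is > -131
-1.85·36 − 0.99·16 = -82.440, which is > -164
This sign pattern matches North.

North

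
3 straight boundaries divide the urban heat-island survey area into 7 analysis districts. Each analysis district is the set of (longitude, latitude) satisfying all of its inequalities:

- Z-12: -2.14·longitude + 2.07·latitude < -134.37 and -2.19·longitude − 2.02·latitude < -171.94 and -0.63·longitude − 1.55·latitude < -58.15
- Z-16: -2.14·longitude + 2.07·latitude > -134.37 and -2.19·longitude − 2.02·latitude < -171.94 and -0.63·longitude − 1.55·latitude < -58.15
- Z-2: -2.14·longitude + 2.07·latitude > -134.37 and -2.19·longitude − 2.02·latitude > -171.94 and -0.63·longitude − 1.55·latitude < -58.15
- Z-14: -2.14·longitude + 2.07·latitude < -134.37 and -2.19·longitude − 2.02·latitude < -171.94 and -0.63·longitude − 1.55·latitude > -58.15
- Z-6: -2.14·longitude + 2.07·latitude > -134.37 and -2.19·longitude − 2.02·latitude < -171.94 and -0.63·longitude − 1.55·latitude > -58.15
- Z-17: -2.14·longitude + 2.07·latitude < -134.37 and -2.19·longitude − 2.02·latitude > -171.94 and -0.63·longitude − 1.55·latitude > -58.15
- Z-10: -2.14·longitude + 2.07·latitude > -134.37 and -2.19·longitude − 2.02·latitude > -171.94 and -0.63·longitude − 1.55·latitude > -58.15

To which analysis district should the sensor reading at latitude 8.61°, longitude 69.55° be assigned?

-2.14·69.55 + 2.07·8.61 = -131.014, which is > -134.37
-2.19·69.55 − 2.02·8.61 = -169.707, which is > -171.94
-0.63·69.55 − 1.55·8.61 = -57.162, which is > -58.15
This sign pattern matches Z-10.

Z-10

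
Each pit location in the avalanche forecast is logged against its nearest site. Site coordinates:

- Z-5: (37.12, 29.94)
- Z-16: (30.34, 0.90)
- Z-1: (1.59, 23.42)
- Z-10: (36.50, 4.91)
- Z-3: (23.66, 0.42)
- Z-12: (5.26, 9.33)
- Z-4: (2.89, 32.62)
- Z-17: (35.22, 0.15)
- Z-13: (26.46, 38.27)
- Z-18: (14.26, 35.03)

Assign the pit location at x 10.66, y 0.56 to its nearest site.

Z-12

Squared distances to each site:
Z-5: 1563.316; Z-16: 387.418; Z-1: 604.845; Z-10: 686.628; Z-3: 169.020; Z-12: 106.073; Z-4: 1088.216; Z-17: 603.362; Z-13: 1671.684; Z-18: 1201.141.
Minimum at Z-12.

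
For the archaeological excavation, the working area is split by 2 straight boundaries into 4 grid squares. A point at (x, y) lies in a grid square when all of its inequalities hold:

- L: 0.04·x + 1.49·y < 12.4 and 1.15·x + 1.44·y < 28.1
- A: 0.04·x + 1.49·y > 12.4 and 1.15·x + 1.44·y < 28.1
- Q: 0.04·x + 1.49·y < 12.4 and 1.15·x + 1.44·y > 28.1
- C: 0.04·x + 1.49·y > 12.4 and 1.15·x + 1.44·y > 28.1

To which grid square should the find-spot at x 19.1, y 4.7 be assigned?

Q

0.04·19.1 + 1.49·4.7 = 7.767, which is < 12.4
1.15·19.1 + 1.44·4.7 = 28.733, which is > 28.1
This sign pattern matches Q.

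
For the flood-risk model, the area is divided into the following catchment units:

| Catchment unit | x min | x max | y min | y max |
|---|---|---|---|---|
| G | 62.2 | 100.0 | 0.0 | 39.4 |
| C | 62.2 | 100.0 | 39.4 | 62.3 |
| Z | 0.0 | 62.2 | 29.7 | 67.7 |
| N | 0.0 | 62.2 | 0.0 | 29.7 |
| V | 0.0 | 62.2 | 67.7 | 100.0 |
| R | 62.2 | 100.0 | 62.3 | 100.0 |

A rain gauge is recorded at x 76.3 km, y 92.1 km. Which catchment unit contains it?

R

The point has x = 76.3 and y = 92.1.
Only R satisfies 62.2 ≤ x ≤ 100.0 and 62.3 ≤ y ≤ 100.0.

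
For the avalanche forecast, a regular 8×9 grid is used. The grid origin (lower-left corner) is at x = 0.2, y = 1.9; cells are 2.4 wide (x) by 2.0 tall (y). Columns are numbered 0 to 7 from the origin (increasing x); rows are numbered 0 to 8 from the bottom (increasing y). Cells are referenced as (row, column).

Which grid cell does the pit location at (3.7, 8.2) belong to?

(3, 1)

Column index: ⌊(3.7 − 0.2) / 2.4⌋ = ⌊1.458⌋ = 1
Row offset from origin: ⌊(8.2 − 1.9) / 2.0⌋ = ⌊3.150⌋ = 3 → row 3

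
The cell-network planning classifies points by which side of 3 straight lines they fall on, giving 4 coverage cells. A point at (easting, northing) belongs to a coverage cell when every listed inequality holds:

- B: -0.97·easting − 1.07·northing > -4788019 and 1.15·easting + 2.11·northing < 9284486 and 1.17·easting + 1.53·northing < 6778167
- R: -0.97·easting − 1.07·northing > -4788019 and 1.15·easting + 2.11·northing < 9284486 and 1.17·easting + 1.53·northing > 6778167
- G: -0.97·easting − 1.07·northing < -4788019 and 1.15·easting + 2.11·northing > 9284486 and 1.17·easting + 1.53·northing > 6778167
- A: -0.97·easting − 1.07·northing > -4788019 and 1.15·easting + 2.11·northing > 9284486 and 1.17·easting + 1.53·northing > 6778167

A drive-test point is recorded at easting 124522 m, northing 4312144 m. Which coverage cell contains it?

-0.97·124522 − 1.07·4312144 = -4734780.420, which is > -4788019
1.15·124522 + 2.11·4312144 = 9241824.140, which is < 9284486
1.17·124522 + 1.53·4312144 = 6743271.060, which is < 6778167
This sign pattern matches B.

B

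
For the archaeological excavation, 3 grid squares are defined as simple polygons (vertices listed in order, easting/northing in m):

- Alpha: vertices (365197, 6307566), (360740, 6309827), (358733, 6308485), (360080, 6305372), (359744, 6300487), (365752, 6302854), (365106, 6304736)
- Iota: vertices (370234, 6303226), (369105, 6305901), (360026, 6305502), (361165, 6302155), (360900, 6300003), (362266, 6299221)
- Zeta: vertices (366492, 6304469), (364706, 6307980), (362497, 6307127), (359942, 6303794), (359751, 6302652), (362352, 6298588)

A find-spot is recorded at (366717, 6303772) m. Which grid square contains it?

Iota

Cast a ray rightward from (366717, 6303772). For each polygon, the edges (by vertex number in listed order) whose endpoints lie on opposite sides of northing = 6303772, where each meets that height, and whether that is right or left of the point:
Alpha: 4–5 at easting≈359969.9 (left), 6–7 at easting≈365436.9 (left) → 0 crossings.
Iota: 1–2 at easting≈370003.6 (right), 3–4 at easting≈360614.7 (left) → 1 crossing.
Zeta: 4–5 at easting≈359938.3 (left), 6–1 at easting≈366001.3 (left) → 0 crossings.
Only Iota has an odd count, so the point is inside Iota.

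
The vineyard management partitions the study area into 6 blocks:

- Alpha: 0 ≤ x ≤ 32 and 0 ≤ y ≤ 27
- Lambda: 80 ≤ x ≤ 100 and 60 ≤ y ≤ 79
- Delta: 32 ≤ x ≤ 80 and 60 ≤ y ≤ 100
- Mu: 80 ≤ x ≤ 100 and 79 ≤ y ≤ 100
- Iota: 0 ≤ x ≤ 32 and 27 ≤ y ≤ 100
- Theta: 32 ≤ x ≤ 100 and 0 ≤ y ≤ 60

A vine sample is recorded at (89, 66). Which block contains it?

The point has x = 89 and y = 66.
Only Lambda satisfies 80 ≤ x ≤ 100 and 60 ≤ y ≤ 79.

Lambda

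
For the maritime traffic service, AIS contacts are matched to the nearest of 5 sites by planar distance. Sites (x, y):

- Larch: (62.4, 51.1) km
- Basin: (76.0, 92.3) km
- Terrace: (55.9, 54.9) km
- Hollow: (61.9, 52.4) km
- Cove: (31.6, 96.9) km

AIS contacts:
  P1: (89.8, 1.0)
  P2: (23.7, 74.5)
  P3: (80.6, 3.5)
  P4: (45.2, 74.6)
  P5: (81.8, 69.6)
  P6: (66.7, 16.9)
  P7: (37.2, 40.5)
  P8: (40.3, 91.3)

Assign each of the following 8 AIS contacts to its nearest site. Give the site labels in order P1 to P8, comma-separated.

Larch, Cove, Larch, Terrace, Basin, Larch, Terrace, Cove

P1 → Larch (d²=3260.77)
P2 → Cove (d²=564.17)
P3 → Larch (d²=2597.00)
P4 → Terrace (d²=502.58)
P5 → Basin (d²=548.93)
P6 → Larch (d²=1188.13)
P7 → Terrace (d²=557.05)
P8 → Cove (d²=107.05)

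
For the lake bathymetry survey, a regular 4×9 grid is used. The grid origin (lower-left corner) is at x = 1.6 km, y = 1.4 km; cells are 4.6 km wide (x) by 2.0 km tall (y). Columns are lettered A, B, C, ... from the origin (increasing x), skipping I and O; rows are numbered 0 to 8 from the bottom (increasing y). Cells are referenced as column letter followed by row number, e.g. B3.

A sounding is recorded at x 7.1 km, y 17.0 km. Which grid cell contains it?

B7

Column index: ⌊(7.1 − 1.6) / 4.6⌋ = ⌊1.196⌋ = 1 → column B
Row offset from origin: ⌊(17.0 − 1.4) / 2.0⌋ = ⌊7.800⌋ = 7 → row 7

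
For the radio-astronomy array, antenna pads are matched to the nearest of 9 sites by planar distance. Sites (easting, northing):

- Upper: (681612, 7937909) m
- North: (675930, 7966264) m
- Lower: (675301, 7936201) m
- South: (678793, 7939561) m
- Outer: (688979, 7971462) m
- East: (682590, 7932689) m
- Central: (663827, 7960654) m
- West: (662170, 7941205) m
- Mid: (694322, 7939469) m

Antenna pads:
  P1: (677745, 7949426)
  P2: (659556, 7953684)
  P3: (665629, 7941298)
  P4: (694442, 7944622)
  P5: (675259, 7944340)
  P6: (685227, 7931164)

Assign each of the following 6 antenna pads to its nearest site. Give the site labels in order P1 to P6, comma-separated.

P1 → South (d²=98416529.00)
P2 → Central (d²=66822341.00)
P3 → West (d²=11973330.00)
P4 → Mid (d²=26567809.00)
P5 → South (d²=35327997.00)
P6 → East (d²=9279394.00)

South, Central, West, Mid, South, East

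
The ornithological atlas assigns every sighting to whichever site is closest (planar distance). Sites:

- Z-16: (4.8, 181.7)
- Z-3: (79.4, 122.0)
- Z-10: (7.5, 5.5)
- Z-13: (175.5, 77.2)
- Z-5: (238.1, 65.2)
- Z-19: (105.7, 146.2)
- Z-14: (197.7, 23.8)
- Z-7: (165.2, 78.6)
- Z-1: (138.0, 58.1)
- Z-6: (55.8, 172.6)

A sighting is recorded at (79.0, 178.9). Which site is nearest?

Z-6

Squared distances to each site:
Z-16: 5513.480; Z-3: 3237.770; Z-10: 35179.810; Z-13: 19655.140; Z-5: 38240.500; Z-19: 1782.180; Z-14: 38145.700; Z-7: 17490.530; Z-1: 18073.640; Z-6: 577.930.
Minimum at Z-6.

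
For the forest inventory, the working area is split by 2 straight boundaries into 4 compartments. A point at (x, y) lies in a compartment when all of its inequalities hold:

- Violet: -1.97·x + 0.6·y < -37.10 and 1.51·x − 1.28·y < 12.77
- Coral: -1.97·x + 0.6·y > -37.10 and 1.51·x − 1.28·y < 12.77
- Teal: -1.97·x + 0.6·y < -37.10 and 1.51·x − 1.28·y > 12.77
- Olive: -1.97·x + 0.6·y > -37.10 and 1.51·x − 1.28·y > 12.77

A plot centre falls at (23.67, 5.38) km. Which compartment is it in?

Teal

-1.97·23.67 + 0.6·5.38 = -43.402, which is < -37.10
1.51·23.67 − 1.28·5.38 = 28.855, which is > 12.77
This sign pattern matches Teal.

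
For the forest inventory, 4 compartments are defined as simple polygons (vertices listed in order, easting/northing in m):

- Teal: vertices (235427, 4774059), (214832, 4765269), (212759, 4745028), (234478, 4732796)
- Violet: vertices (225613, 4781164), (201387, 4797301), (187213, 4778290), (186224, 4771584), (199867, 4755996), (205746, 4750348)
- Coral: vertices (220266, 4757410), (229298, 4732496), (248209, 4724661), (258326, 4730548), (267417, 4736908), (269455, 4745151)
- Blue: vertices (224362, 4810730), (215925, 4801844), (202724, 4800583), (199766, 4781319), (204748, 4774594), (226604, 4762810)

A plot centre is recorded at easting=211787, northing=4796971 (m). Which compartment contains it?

Blue

Cast a ray rightward from (211787, 4796971). For each polygon, the edges (by vertex number in listed order) whose endpoints lie on opposite sides of northing = 4796971, where each meets that height, and whether that is right or left of the point:
Teal: no edge straddles that height → 0 crossings.
Violet: 1–2 at easting≈201882.4 (left), 2–3 at easting≈201141.0 (left) → 0 crossings.
Coral: no edge straddles that height → 0 crossings.
Blue: 3–4 at easting≈202169.4 (left), 6–1 at easting≈225005.7 (right) → 1 crossing.
Only Blue has an odd count, so the point is inside Blue.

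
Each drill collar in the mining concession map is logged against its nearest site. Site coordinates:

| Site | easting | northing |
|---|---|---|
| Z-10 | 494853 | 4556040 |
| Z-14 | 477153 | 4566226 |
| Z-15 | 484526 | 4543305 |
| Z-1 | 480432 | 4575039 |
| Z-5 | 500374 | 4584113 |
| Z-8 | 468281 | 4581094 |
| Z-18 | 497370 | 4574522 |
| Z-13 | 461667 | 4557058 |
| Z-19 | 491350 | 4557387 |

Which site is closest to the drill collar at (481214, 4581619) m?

Z-1

Squared distances to each site:
Z-10: 840307562.000; Z-14: 253436170.000; Z-15: 1478931940.000; Z-1: 43907924.000; Z-5: 373325636.000; Z-8: 167538114.000; Z-18: 311383745.000; Z-13: 985327930.000; Z-19: 689928320.000.
Minimum at Z-1.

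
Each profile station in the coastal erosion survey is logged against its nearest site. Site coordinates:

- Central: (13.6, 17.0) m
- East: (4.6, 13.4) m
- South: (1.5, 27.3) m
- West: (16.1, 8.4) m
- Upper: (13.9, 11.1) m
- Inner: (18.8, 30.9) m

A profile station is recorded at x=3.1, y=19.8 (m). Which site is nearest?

Squared distances to each site:
Central: 118.090; East: 43.210; South: 58.810; West: 298.960; Upper: 192.330; Inner: 369.700.
Minimum at East.

East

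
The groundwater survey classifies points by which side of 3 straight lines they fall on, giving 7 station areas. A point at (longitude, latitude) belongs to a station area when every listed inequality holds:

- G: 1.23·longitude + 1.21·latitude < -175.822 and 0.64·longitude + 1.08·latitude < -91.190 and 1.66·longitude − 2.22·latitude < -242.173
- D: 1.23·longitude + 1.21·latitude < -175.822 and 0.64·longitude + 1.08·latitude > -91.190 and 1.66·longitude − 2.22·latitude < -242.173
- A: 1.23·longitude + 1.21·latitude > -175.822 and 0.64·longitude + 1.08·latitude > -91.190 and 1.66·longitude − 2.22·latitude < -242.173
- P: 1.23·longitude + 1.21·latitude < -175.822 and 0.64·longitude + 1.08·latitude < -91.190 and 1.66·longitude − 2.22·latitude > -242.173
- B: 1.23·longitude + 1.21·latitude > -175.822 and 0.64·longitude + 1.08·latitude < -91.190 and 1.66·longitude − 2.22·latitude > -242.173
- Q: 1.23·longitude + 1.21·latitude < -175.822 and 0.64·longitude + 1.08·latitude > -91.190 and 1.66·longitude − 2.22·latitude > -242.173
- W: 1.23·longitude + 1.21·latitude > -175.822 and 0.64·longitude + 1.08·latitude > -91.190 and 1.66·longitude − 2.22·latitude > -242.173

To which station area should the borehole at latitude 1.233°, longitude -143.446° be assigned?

W

1.23·-143.446 + 1.21·1.233 = -174.947, which is > -175.822
0.64·-143.446 + 1.08·1.233 = -90.474, which is > -91.190
1.66·-143.446 − 2.22·1.233 = -240.858, which is > -242.173
This sign pattern matches W.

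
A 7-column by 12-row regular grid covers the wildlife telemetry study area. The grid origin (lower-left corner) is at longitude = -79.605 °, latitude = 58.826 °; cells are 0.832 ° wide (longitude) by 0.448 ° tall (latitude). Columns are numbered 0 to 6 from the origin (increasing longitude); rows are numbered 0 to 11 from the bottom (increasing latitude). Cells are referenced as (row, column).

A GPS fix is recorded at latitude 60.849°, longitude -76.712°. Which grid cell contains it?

Column index: ⌊(-76.712 − -79.605) / 0.832⌋ = ⌊3.477⌋ = 3
Row offset from origin: ⌊(60.849 − 58.826) / 0.448⌋ = ⌊4.516⌋ = 4 → row 4

(4, 3)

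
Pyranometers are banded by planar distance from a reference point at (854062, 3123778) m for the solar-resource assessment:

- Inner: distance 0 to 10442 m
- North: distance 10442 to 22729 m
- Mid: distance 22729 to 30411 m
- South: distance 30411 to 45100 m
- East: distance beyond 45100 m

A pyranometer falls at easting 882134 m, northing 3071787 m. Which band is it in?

East

Distance = √((882134−854062)² + (3071787−3123778)²) = √(788037184.000 + 2703064081.000) = 59085.542 m.
45100 ≤ 59085.542 < ∞ → East.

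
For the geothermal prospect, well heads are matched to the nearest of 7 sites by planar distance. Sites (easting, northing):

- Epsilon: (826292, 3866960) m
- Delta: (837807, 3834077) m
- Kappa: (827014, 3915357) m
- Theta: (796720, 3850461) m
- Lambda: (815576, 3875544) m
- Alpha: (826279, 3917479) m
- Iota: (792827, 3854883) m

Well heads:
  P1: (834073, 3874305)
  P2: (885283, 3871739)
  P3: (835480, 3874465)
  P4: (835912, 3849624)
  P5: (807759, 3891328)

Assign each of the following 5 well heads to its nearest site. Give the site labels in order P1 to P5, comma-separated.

Epsilon, Epsilon, Epsilon, Delta, Lambda

P1 → Epsilon (d²=114492986.00)
P2 → Epsilon (d²=3502776922.00)
P3 → Epsilon (d²=140744369.00)
P4 → Delta (d²=245300234.00)
P5 → Lambda (d²=310240145.00)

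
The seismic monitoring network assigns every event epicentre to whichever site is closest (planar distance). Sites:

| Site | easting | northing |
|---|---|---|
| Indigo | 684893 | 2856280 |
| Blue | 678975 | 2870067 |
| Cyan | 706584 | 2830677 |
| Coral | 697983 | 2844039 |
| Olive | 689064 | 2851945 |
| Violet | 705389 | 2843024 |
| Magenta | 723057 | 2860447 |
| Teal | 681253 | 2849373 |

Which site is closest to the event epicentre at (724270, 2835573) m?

Squared distances to each site:
Indigo: 1979327978.000; Blue: 3241473061.000; Cyan: 336765412.000; Coral: 762679525.000; Olive: 1507504820.000; Violet: 412009562.000; Magenta: 620187245.000; Teal: 2040902289.000.
Minimum at Cyan.

Cyan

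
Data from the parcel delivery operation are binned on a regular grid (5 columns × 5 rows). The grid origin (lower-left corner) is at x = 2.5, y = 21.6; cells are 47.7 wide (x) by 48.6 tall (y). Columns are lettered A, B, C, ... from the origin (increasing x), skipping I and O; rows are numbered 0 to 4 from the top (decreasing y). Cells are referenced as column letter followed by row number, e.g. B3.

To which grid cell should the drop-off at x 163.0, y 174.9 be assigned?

D1

Column index: ⌊(163.0 − 2.5) / 47.7⌋ = ⌊3.365⌋ = 3 → column D
Row offset from origin: ⌊(174.9 − 21.6) / 48.6⌋ = ⌊3.154⌋ = 3 → row 1 (counted from top)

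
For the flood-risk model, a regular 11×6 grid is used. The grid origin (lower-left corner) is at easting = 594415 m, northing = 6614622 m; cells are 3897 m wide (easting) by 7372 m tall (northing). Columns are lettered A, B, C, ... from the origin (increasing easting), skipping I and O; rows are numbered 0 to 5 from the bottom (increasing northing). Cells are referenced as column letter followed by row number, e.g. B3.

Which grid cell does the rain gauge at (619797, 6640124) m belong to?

G3

Column index: ⌊(619797 − 594415) / 3897⌋ = ⌊6.513⌋ = 6 → column G
Row offset from origin: ⌊(6640124 − 6614622) / 7372⌋ = ⌊3.459⌋ = 3 → row 3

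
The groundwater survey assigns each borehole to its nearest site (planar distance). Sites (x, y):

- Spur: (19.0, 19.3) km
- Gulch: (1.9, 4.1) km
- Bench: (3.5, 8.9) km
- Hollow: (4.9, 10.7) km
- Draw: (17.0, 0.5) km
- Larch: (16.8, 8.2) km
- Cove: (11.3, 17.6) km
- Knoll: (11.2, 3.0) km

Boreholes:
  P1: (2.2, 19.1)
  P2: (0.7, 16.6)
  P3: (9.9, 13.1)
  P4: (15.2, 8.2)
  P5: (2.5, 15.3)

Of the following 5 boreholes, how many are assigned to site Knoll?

P1 → Hollow
P2 → Hollow
P3 → Cove
P4 → Larch
P5 → Hollow
0 of the 5 go to Knoll.

0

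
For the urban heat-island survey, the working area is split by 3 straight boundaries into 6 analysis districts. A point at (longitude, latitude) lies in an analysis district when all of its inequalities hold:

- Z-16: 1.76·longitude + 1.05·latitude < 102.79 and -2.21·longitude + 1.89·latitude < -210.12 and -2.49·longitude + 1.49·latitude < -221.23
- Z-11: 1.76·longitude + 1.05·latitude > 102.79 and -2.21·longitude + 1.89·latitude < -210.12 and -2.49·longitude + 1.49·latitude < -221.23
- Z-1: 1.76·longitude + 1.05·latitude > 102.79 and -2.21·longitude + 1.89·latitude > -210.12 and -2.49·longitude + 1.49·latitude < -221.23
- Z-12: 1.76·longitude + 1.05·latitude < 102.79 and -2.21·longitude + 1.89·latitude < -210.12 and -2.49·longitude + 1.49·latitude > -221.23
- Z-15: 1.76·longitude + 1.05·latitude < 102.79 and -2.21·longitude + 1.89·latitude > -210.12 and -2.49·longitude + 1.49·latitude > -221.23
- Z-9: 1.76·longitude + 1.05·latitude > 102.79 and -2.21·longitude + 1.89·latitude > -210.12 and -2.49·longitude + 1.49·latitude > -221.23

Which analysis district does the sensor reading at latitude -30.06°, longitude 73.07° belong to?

Z-16

1.76·73.07 + 1.05·-30.06 = 97.040, which is < 102.79
-2.21·73.07 + 1.89·-30.06 = -218.298, which is < -210.12
-2.49·73.07 + 1.49·-30.06 = -226.734, which is < -221.23
This sign pattern matches Z-16.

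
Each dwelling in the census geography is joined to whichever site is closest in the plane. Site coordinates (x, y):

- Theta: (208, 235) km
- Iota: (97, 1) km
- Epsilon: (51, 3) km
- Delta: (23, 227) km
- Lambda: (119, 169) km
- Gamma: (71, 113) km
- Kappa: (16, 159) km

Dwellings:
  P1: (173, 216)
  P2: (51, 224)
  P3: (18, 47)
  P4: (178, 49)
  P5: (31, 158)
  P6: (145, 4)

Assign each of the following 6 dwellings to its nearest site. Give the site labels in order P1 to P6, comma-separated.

Theta, Delta, Epsilon, Iota, Kappa, Iota

P1 → Theta (d²=1586.00)
P2 → Delta (d²=793.00)
P3 → Epsilon (d²=3025.00)
P4 → Iota (d²=8865.00)
P5 → Kappa (d²=226.00)
P6 → Iota (d²=2313.00)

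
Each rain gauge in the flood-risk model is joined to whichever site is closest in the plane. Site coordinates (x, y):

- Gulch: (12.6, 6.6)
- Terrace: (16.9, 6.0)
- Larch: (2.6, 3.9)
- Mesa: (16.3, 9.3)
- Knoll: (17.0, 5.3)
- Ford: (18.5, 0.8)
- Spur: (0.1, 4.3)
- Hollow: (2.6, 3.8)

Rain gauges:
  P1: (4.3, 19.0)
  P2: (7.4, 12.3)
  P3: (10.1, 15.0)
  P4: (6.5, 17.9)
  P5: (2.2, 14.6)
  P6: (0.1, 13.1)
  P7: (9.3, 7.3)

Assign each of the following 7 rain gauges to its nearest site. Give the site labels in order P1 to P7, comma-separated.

Gulch, Gulch, Mesa, Gulch, Spur, Spur, Gulch

P1 → Gulch (d²=222.65)
P2 → Gulch (d²=59.53)
P3 → Mesa (d²=70.93)
P4 → Gulch (d²=164.90)
P5 → Spur (d²=110.50)
P6 → Spur (d²=77.44)
P7 → Gulch (d²=11.38)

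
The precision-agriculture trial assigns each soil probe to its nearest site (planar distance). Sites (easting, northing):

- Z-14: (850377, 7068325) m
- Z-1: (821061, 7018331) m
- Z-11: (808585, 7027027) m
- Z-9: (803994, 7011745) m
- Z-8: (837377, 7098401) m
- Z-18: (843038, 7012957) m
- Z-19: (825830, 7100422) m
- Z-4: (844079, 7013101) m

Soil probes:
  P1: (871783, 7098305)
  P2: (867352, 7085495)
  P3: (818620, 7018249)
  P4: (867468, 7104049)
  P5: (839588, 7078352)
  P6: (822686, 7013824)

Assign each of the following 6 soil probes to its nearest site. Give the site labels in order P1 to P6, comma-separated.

P1 → Z-8 (d²=1183782052.00)
P2 → Z-14 (d²=582959525.00)
P3 → Z-1 (d²=5965205.00)
P4 → Z-8 (d²=937368185.00)
P5 → Z-14 (d²=216943250.00)
P6 → Z-1 (d²=22953674.00)

Z-8, Z-14, Z-1, Z-8, Z-14, Z-1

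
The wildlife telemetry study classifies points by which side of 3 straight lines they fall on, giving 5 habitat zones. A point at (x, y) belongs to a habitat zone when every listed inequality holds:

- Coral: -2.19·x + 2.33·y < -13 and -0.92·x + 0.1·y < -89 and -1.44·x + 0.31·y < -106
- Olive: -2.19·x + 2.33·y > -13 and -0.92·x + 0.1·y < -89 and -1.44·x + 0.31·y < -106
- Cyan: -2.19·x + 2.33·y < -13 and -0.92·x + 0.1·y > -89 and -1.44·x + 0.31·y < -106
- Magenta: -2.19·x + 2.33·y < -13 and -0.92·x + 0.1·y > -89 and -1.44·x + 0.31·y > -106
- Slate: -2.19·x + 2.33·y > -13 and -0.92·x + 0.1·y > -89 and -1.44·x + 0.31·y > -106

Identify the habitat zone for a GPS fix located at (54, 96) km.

-2.19·54 + 2.33·96 = 105.420, which is > -13
-0.92·54 + 0.1·96 = -40.080, which is > -89
-1.44·54 + 0.31·96 = -48.000, which is > -106
This sign pattern matches Slate.

Slate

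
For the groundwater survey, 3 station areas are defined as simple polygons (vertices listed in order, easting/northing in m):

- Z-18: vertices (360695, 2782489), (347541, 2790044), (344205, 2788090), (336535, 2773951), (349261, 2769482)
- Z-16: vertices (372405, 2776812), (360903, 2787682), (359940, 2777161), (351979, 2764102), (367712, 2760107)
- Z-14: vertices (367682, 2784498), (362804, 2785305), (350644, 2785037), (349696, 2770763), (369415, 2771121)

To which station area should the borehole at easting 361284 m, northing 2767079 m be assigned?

Z-16

Cast a ray rightward from (361284, 2767079). For each polygon, the edges (by vertex number in listed order) whose endpoints lie on opposite sides of northing = 2767079, where each meets that height, and whether that is right or left of the point:
Z-18: no edge straddles that height → 0 crossings.
Z-16: 3–4 at easting≈353793.8 (left), 5–1 at easting≈369670.7 (right) → 1 crossing.
Z-14: no edge straddles that height → 0 crossings.
Only Z-16 has an odd count, so the point is inside Z-16.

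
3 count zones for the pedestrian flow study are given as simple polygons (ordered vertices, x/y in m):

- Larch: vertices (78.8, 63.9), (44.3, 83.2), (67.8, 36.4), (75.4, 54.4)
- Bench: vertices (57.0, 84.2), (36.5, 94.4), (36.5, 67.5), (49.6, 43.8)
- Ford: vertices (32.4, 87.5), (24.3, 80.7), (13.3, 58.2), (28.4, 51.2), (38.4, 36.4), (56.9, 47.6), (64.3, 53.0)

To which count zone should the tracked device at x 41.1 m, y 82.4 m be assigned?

Bench

Cast a ray rightward from (41.1, 82.4). For each polygon, the edges (by vertex number in listed order) whose endpoints lie on opposite sides of y = 82.4, where each meets that height, and whether that is right or left of the point:
Larch: 1–2 at x≈45.73 (right), 2–3 at x≈44.70 (right) → 2 crossings.
Bench: 2–3 at x≈36.50 (left), 4–1 at x≈56.67 (right) → 1 crossing.
Ford: 1–2 at x≈26.33 (left), 7–1 at x≈37.12 (left) → 0 crossings.
Only Bench has an odd count, so the point is inside Bench.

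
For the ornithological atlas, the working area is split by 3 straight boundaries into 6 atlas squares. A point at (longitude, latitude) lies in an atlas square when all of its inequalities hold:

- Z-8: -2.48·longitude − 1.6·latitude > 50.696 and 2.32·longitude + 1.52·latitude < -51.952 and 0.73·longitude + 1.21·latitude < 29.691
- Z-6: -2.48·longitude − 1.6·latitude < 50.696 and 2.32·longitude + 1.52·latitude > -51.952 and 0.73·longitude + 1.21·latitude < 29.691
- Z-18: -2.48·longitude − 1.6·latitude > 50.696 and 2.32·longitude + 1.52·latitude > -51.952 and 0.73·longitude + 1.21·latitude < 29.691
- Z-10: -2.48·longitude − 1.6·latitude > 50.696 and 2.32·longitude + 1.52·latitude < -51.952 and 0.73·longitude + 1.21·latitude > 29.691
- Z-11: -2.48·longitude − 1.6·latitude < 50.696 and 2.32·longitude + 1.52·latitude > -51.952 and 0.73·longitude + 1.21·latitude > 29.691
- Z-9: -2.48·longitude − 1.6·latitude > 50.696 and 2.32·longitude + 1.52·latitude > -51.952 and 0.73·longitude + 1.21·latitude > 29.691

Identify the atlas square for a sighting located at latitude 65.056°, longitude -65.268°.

-2.48·-65.268 − 1.6·65.056 = 57.775, which is > 50.696
2.32·-65.268 + 1.52·65.056 = -52.537, which is < -51.952
0.73·-65.268 + 1.21·65.056 = 31.072, which is > 29.691
This sign pattern matches Z-10.

Z-10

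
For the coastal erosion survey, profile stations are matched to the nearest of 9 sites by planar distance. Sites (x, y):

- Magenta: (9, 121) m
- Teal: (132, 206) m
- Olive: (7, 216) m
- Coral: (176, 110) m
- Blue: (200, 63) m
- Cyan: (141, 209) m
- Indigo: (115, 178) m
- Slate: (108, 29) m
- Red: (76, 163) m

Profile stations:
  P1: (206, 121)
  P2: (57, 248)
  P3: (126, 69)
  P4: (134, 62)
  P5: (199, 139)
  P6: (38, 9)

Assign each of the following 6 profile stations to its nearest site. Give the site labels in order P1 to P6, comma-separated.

P1 → Coral (d²=1021.00)
P2 → Olive (d²=3524.00)
P3 → Slate (d²=1924.00)
P4 → Slate (d²=1765.00)
P5 → Coral (d²=1370.00)
P6 → Slate (d²=5300.00)

Coral, Olive, Slate, Slate, Coral, Slate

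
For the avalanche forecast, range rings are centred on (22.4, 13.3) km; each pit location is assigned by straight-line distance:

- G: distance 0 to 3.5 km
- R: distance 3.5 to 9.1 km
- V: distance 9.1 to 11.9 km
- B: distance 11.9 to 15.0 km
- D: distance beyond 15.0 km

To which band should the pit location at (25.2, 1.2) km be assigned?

Distance = √((25.2−22.4)² + (1.2−13.3)²) = √(7.840 + 146.410) = 12.420 km.
11.9 ≤ 12.420 < 15.0 → B.

B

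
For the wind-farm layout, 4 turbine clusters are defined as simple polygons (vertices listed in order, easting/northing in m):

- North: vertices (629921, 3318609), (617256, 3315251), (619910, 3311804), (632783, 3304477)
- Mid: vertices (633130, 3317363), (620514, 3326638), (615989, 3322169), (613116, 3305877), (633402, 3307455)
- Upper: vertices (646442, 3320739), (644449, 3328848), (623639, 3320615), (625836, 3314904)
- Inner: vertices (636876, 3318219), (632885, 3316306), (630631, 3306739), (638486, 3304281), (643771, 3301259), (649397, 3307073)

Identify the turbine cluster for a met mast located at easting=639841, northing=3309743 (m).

Inner

Cast a ray rightward from (639841, 3309743). For each polygon, the edges (by vertex number in listed order) whose endpoints lie on opposite sides of northing = 3309743, where each meets that height, and whether that is right or left of the point:
North: 3–4 at easting≈623531.0 (left), 4–1 at easting≈631716.5 (left) → 0 crossings.
Mid: 3–4 at easting≈613797.7 (left), 5–1 at easting≈633339.2 (left) → 0 crossings.
Upper: no edge straddles that height → 0 crossings.
Inner: 2–3 at easting≈631338.7 (left), 6–1 at easting≈646397.6 (right) → 1 crossing.
Only Inner has an odd count, so the point is inside Inner.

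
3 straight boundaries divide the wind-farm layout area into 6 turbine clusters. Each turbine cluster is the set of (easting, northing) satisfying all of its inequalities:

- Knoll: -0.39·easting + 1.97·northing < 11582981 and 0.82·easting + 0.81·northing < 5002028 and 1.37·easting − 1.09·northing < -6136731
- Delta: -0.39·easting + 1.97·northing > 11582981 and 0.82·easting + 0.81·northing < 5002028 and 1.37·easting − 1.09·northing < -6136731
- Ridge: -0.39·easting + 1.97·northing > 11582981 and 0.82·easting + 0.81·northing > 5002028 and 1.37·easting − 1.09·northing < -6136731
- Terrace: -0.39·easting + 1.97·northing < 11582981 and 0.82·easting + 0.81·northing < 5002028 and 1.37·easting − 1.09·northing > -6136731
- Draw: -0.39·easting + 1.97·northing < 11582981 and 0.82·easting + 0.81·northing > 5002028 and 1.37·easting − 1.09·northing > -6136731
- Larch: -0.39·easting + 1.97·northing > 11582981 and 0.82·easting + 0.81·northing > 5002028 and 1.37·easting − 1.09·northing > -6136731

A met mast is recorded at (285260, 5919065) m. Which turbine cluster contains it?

Draw

-0.39·285260 + 1.97·5919065 = 11549306.650, which is < 11582981
0.82·285260 + 0.81·5919065 = 5028355.850, which is > 5002028
1.37·285260 − 1.09·5919065 = -6060974.650, which is > -6136731
This sign pattern matches Draw.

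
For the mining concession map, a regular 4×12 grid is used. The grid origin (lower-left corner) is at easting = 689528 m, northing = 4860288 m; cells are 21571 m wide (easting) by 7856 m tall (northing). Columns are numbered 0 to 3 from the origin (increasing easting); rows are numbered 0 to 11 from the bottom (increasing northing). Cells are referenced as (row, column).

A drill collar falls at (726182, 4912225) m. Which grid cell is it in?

Column index: ⌊(726182 − 689528) / 21571⌋ = ⌊1.699⌋ = 1
Row offset from origin: ⌊(4912225 − 4860288) / 7856⌋ = ⌊6.611⌋ = 6 → row 6

(6, 1)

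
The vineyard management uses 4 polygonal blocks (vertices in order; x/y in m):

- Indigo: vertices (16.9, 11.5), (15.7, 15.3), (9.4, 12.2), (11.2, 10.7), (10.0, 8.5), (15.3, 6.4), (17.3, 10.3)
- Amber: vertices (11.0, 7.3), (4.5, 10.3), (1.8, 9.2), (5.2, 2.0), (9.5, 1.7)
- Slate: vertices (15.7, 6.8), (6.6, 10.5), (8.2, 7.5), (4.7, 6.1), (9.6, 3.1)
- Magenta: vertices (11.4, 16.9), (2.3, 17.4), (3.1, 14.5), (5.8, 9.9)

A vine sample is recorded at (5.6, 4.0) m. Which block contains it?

Cast a ray rightward from (5.6, 4.0). For each polygon, the edges (by vertex number in listed order) whose endpoints lie on opposite sides of y = 4.0, where each meets that height, and whether that is right or left of the point:
Indigo: no edge straddles that height → 0 crossings.
Amber: 3–4 at x≈4.26 (left), 5–1 at x≈10.12 (right) → 1 crossing.
Slate: 4–5 at x≈8.13 (right), 5–1 at x≈11.08 (right) → 2 crossings.
Magenta: no edge straddles that height → 0 crossings.
Only Amber has an odd count, so the point is inside Amber.

Amber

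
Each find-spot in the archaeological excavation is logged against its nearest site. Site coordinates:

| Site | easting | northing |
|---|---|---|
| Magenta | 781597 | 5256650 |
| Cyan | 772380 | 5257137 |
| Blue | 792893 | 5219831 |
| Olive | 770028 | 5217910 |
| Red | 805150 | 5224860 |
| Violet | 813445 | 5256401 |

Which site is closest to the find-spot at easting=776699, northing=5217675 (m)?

Olive

Squared distances to each site:
Magenta: 1543041029.000; Cyan: 1575903205.000; Blue: 266893972.000; Olive: 44557466.000; Red: 861083626.000; Violet: 2849971592.000.
Minimum at Olive.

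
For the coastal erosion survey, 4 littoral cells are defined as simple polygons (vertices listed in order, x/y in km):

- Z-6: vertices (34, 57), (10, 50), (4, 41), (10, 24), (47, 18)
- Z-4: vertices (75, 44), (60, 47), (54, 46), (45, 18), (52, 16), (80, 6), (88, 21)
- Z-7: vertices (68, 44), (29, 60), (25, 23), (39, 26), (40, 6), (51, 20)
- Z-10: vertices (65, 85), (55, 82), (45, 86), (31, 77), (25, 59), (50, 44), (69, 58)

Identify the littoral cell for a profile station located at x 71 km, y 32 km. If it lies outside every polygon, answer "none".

Cast a ray rightward from (71, 32). For each polygon, the edges (by vertex number in listed order) whose endpoints lie on opposite sides of y = 32, where each meets that height, and whether that is right or left of the point:
Z-6: 3–4 at x≈7.2 (left), 5–1 at x≈42.3 (left) → 0 crossings.
Z-4: 3–4 at x≈49.5 (left), 7–1 at x≈81.8 (right) → 1 crossing.
Z-7: 2–3 at x≈26.0 (left), 6–1 at x≈59.5 (left) → 0 crossings.
Z-10: no edge straddles that height → 0 crossings.
Only Z-4 has an odd count, so the point is inside Z-4.

Z-4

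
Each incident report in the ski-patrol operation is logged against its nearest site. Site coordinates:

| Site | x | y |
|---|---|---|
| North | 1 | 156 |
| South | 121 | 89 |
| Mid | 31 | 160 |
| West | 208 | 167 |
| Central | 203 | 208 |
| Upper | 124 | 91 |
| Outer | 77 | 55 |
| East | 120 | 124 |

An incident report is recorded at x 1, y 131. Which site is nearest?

North

Squared distances to each site:
North: 625.000; South: 16164.000; Mid: 1741.000; West: 44145.000; Central: 46733.000; Upper: 16729.000; Outer: 11552.000; East: 14210.000.
Minimum at North.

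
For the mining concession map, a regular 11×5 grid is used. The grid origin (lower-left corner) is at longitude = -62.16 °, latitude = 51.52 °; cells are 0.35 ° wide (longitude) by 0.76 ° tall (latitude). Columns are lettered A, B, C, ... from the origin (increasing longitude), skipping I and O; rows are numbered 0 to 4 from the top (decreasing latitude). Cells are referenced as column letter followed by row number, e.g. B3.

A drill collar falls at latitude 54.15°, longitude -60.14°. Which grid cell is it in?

Column index: ⌊(-60.14 − -62.16) / 0.35⌋ = ⌊5.771⌋ = 5 → column F
Row offset from origin: ⌊(54.15 − 51.52) / 0.76⌋ = ⌊3.461⌋ = 3 → row 1 (counted from top)

F1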